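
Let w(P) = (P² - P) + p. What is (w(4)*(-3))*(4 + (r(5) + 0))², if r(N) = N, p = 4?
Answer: -3888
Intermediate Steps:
w(P) = 4 + P² - P (w(P) = (P² - P) + 4 = 4 + P² - P)
(w(4)*(-3))*(4 + (r(5) + 0))² = ((4 + 4² - 1*4)*(-3))*(4 + (5 + 0))² = ((4 + 16 - 4)*(-3))*(4 + 5)² = (16*(-3))*9² = -48*81 = -3888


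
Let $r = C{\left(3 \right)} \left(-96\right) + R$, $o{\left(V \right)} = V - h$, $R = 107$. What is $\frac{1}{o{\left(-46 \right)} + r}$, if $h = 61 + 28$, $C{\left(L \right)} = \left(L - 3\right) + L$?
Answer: $- \frac{1}{316} \approx -0.0031646$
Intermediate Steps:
$C{\left(L \right)} = -3 + 2 L$ ($C{\left(L \right)} = \left(-3 + L\right) + L = -3 + 2 L$)
$h = 89$
$o{\left(V \right)} = -89 + V$ ($o{\left(V \right)} = V - 89 = -89 + V$)
$r = -181$ ($r = \left(-3 + 2 \cdot 3\right) \left(-96\right) + 107 = \left(-3 + 6\right) \left(-96\right) + 107 = 3 \left(-96\right) + 107 = -288 + 107 = -181$)
$\frac{1}{o{\left(-46 \right)} + r} = \frac{1}{\left(-89 - 46\right) - 181} = \frac{1}{-135 - 181} = \frac{1}{-316} = - \frac{1}{316}$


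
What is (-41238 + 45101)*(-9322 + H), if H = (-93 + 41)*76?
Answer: -51277462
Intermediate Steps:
H = -3952 (H = -52*76 = -3952)
(-41238 + 45101)*(-9322 + H) = (-41238 + 45101)*(-9322 - 3952) = 3863*(-13274) = -51277462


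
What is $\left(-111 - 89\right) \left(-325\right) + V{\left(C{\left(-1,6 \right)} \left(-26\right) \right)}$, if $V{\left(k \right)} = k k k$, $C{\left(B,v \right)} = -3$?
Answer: $539552$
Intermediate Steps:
$V{\left(k \right)} = k^{3}$ ($V{\left(k \right)} = k^{2} k = k^{3}$)
$\left(-111 - 89\right) \left(-325\right) + V{\left(C{\left(-1,6 \right)} \left(-26\right) \right)} = \left(-111 - 89\right) \left(-325\right) + \left(\left(-3\right) \left(-26\right)\right)^{3} = \left(-200\right) \left(-325\right) + 78^{3} = 65000 + 474552 = 539552$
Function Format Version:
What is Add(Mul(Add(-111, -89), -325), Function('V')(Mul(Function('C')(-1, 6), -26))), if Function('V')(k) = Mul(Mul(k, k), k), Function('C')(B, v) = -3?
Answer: 539552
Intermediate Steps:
Function('V')(k) = Pow(k, 3) (Function('V')(k) = Mul(Pow(k, 2), k) = Pow(k, 3))
Add(Mul(Add(-111, -89), -325), Function('V')(Mul(Function('C')(-1, 6), -26))) = Add(Mul(Add(-111, -89), -325), Pow(Mul(-3, -26), 3)) = Add(Mul(-200, -325), Pow(78, 3)) = Add(65000, 474552) = 539552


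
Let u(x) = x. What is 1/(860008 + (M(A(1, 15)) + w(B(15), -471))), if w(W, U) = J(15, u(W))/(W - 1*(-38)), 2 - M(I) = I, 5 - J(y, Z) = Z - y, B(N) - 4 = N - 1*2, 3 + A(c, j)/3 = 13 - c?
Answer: 55/47299068 ≈ 1.1628e-6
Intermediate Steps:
A(c, j) = 30 - 3*c (A(c, j) = -9 + 3*(13 - c) = -9 + (39 - 3*c) = 30 - 3*c)
B(N) = 2 + N (B(N) = 4 + (N - 1*2) = 4 + (N - 2) = 4 + (-2 + N) = 2 + N)
J(y, Z) = 5 + y - Z (J(y, Z) = 5 - (Z - y) = 5 + (y - Z) = 5 + y - Z)
M(I) = 2 - I
w(W, U) = (20 - W)/(38 + W) (w(W, U) = (5 + 15 - W)/(W - 1*(-38)) = (20 - W)/(W + 38) = (20 - W)/(38 + W))
1/(860008 + (M(A(1, 15)) + w(B(15), -471))) = 1/(860008 + ((2 - (30 - 3*1)) + (20 - (2 + 15))/(38 + (2 + 15)))) = 1/(860008 + ((2 - (30 - 3)) + (20 - 1*17)/(38 + 17))) = 1/(860008 + ((2 - 1*27) + (20 - 17)/55)) = 1/(860008 + ((2 - 27) + (1/55)*3)) = 1/(860008 + (-25 + 3/55)) = 1/(860008 - 1372/55) = 1/(47299068/55) = 55/47299068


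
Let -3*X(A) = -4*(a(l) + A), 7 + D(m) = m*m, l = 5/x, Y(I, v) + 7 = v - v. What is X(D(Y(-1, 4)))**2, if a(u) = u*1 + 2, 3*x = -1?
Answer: 13456/9 ≈ 1495.1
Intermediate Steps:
x = -1/3 (x = (1/3)*(-1) = -1/3 ≈ -0.33333)
Y(I, v) = -7 (Y(I, v) = -7 + (v - v) = -7 + 0 = -7)
l = -15 (l = 5/(-1/3) = 5*(-3) = -15)
D(m) = -7 + m**2 (D(m) = -7 + m*m = -7 + m**2)
a(u) = 2 + u (a(u) = u + 2 = 2 + u)
X(A) = -52/3 + 4*A/3 (X(A) = -(-4)*((2 - 15) + A)/3 = -(-4)*(-13 + A)/3 = -(52 - 4*A)/3 = -52/3 + 4*A/3)
X(D(Y(-1, 4)))**2 = (-52/3 + 4*(-7 + (-7)**2)/3)**2 = (-52/3 + 4*(-7 + 49)/3)**2 = (-52/3 + (4/3)*42)**2 = (-52/3 + 56)**2 = (116/3)**2 = 13456/9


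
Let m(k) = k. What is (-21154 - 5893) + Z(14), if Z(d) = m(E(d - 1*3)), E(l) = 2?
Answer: -27045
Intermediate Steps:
Z(d) = 2
(-21154 - 5893) + Z(14) = (-21154 - 5893) + 2 = -27047 + 2 = -27045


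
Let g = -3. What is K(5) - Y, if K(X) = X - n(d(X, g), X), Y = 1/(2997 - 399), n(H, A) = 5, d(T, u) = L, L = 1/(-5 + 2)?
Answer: -1/2598 ≈ -0.00038491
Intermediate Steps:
L = -1/3 (L = 1/(-3) = -1/3 ≈ -0.33333)
d(T, u) = -1/3
Y = 1/2598 ≈ 0.00038491
K(X) = -5 + X (K(X) = X - 1*5 = X - 5 = -5 + X)
K(5) - Y = (-5 + 5) - 1*1/2598 = 0 - 1/2598 = -1/2598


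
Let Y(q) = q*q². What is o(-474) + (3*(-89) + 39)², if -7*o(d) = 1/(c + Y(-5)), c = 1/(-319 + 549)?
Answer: 10461416342/201243 ≈ 51984.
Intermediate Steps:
Y(q) = q³
c = 1/230 ≈ 0.0043478
o(d) = 230/201243 (o(d) = -1/(7*(1/230 + (-5)³)) = -1/(7*(1/230 - 125)) = -1/(7*(-28749/230)) = -⅐*(-230/28749) = 230/201243)
o(-474) + (3*(-89) + 39)² = 230/201243 + (3*(-89) + 39)² = 230/201243 + (-267 + 39)² = 230/201243 + (-228)² = 230/201243 + 51984 = 10461416342/201243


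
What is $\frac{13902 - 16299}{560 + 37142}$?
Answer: $- \frac{2397}{37702} \approx -0.063578$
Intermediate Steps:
$\frac{13902 - 16299}{560 + 37142} = - \frac{2397}{37702}$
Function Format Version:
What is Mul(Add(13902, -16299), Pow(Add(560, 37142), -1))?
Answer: Rational(-2397, 37702) ≈ -0.063578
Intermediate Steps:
Mul(Add(13902, -16299), Pow(Add(560, 37142), -1)) = Mul(-2397, Pow(37702, -1)) = Mul(-2397, Rational(1, 37702)) = Rational(-2397, 37702)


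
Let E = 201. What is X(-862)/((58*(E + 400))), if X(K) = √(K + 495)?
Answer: I*√367/34858 ≈ 0.00054958*I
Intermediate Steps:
X(K) = √(495 + K)
X(-862)/((58*(E + 400))) = √(495 - 862)/((58*(201 + 400))) = √(-367)/((58*601)) = (I*√367)/34858 = (I*√367)*(1/34858) = I*√367/34858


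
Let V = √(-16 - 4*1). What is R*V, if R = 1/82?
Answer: I*√5/41 ≈ 0.054538*I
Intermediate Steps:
V = 2*I*√5 (V = √(-16 - 4) = √(-20) = 2*I*√5 ≈ 4.4721*I)
R = 1/82 ≈ 0.012195
R*V = (2*I*√5)/82 = I*√5/41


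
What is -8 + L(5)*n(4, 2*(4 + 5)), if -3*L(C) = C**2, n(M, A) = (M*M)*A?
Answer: -2408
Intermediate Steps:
n(M, A) = A*M**2 (n(M, A) = M**2*A = A*M**2)
L(C) = -C**2/3
-8 + L(5)*n(4, 2*(4 + 5)) = -8 + (-1/3*5**2)*((2*(4 + 5))*4**2) = -8 + (-1/3*25)*((2*9)*16) = -8 - 150*16 = -8 - 25/3*288 = -8 - 2400 = -2408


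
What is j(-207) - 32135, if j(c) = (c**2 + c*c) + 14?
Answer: 53577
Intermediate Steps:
j(c) = 14 + 2*c**2 (j(c) = (c**2 + c**2) + 14 = 2*c**2 + 14 = 14 + 2*c**2)
j(-207) - 32135 = (14 + 2*(-207)**2) - 32135 = (14 + 2*42849) - 32135 = (14 + 85698) - 32135 = 85712 - 32135 = 53577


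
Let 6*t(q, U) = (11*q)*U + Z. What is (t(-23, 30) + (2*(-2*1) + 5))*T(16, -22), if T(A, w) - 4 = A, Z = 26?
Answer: -75580/3 ≈ -25193.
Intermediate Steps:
T(A, w) = 4 + A
t(q, U) = 13/3 + 11*U*q/6 (t(q, U) = ((11*q)*U + 26)/6 = (11*U*q + 26)/6 = (26 + 11*U*q)/6 = 13/3 + 11*U*q/6)
(t(-23, 30) + (2*(-2*1) + 5))*T(16, -22) = ((13/3 + (11/6)*30*(-23)) + (2*(-2*1) + 5))*(4 + 16) = ((13/3 - 1265) + (2*(-2) + 5))*20 = (-3782/3 + (-4 + 5))*20 = (-3782/3 + 1)*20 = -3779/3*20 = -75580/3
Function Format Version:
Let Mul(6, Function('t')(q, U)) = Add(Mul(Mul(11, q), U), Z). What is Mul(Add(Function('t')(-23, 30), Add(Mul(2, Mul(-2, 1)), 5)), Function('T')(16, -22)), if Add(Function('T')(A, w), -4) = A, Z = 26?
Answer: Rational(-75580, 3) ≈ -25193.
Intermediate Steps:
Function('T')(A, w) = Add(4, A)
Function('t')(q, U) = Add(Rational(13, 3), Mul(Rational(11, 6), U, q)) (Function('t')(q, U) = Mul(Rational(1, 6), Add(Mul(Mul(11, q), U), 26)) = Mul(Rational(1, 6), Add(Mul(11, U, q), 26)) = Mul(Rational(1, 6), Add(26, Mul(11, U, q))) = Add(Rational(13, 3), Mul(Rational(11, 6), U, q)))
Mul(Add(Function('t')(-23, 30), Add(Mul(2, Mul(-2, 1)), 5)), Function('T')(16, -22)) = Mul(Add(Add(Rational(13, 3), Mul(Rational(11, 6), 30, -23)), Add(Mul(2, Mul(-2, 1)), 5)), Add(4, 16)) = Mul(Add(Add(Rational(13, 3), -1265), Add(Mul(2, -2), 5)), 20) = Mul(Add(Rational(-3782, 3), Add(-4, 5)), 20) = Mul(Add(Rational(-3782, 3), 1), 20) = Mul(Rational(-3779, 3), 20) = Rational(-75580, 3)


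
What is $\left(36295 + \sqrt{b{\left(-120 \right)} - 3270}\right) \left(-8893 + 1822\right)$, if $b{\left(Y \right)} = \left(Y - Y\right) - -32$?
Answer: $-256641945 - 7071 i \sqrt{3238} \approx -2.5664 \cdot 10^{8} - 4.0236 \cdot 10^{5} i$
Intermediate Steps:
$b{\left(Y \right)} = 32$ ($b{\left(Y \right)} = 0 + 32 = 32$)
$\left(36295 + \sqrt{b{\left(-120 \right)} - 3270}\right) \left(-8893 + 1822\right) = \left(36295 + \sqrt{32 - 3270}\right) \left(-8893 + 1822\right) = \left(36295 + \sqrt{-3238}\right) \left(-7071\right) = \left(36295 + i \sqrt{3238}\right) \left(-7071\right) = -256641945 - 7071 i \sqrt{3238}$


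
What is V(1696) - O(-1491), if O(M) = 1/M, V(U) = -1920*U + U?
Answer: -4852644383/1491 ≈ -3.2546e+6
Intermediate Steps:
V(U) = -1919*U
V(1696) - O(-1491) = -1919*1696 - 1/(-1491) = -3254624 - 1*(-1/1491) = -3254624 + 1/1491 = -4852644383/1491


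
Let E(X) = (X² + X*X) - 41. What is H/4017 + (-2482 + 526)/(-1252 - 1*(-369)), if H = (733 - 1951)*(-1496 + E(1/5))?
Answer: 13840045754/29558425 ≈ 468.23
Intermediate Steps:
E(X) = -41 + 2*X² (E(X) = (X² + X²) - 41 = 2*X² - 41 = -41 + 2*X²)
H = 46799214/25 (H = (733 - 1951)*(-1496 + (-41 + 2*(1/5)²)) = -1218*(-1496 + (-41 + 2*(⅕)²)) = -1218*(-1496 + (-41 + 2*(1/25))) = -1218*(-1496 + (-41 + 2/25)) = -1218*(-1496 - 1023/25) = -1218*(-38423/25) = 46799214/25 ≈ 1.8720e+6)
H/4017 + (-2482 + 526)/(-1252 - 1*(-369)) = (46799214/25)/4017 + (-2482 + 526)/(-1252 - 1*(-369)) = (46799214/25)*(1/4017) - 1956/(-1252 + 369) = 15599738/33475 - 1956/(-883) = 15599738/33475 - 1956*(-1/883) = 15599738/33475 + 1956/883 = 13840045754/29558425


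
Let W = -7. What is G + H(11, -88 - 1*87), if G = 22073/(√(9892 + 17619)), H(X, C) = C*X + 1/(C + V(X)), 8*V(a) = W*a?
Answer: -2843233/1477 + 22073*√27511/27511 ≈ -1791.9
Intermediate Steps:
V(a) = -7*a/8 (V(a) = (-7*a)/8 = -7*a/8)
H(X, C) = 1/(C - 7*X/8) + C*X (H(X, C) = C*X + 1/(C - 7*X/8) = 1/(C - 7*X/8) + C*X)
G = 22073*√27511/27511 (G = 22073/(√27511) = 22073*(√27511/27511) = 22073*√27511/27511 ≈ 133.08)
G + H(11, -88 - 1*87) = 22073*√27511/27511 + (8 - 7*(-88 - 1*87)*11² + 8*11*(-88 - 1*87)²)/(-7*11 + 8*(-88 - 1*87)) = 22073*√27511/27511 + (8 - 7*(-88 - 87)*121 + 8*11*(-88 - 87)²)/(-77 + 8*(-88 - 87)) = 22073*√27511/27511 + (8 - 7*(-175)*121 + 8*11*(-175)²)/(-77 + 8*(-175)) = 22073*√27511/27511 + (8 + 148225 + 8*11*30625)/(-77 - 1400) = 22073*√27511/27511 + (8 + 148225 + 2695000)/(-1477) = 22073*√27511/27511 - 1/1477*2843233 = 22073*√27511/27511 - 2843233/1477 = -2843233/1477 + 22073*√27511/27511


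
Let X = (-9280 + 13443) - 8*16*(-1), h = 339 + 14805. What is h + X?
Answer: 19435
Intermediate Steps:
h = 15144
X = 4291 (X = 4163 - 128*(-1) = 4163 + 128 = 4291)
h + X = 15144 + 4291 = 19435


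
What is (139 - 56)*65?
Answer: 5395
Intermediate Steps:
(139 - 56)*65 = 83*65 = 5395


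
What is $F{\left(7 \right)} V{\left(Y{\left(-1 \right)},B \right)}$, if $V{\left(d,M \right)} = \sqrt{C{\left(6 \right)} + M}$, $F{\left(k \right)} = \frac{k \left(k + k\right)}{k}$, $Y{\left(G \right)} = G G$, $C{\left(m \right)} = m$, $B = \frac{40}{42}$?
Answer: $\frac{2 \sqrt{3066}}{3} \approx 36.914$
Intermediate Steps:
$B = \frac{20}{21}$ ($B = 40 \cdot \frac{1}{42} = \frac{20}{21} \approx 0.95238$)
$Y{\left(G \right)} = G^{2}$
$F{\left(k \right)} = 2 k$ ($F{\left(k \right)} = \frac{k 2 k}{k} = \frac{2 k^{2}}{k} = 2 k$)
$V{\left(d,M \right)} = \sqrt{6 + M}$
$F{\left(7 \right)} V{\left(Y{\left(-1 \right)},B \right)} = 2 \cdot 7 \sqrt{6 + \frac{20}{21}} = 14 \sqrt{\frac{146}{21}} = 14 \frac{\sqrt{3066}}{21} = \frac{2 \sqrt{3066}}{3}$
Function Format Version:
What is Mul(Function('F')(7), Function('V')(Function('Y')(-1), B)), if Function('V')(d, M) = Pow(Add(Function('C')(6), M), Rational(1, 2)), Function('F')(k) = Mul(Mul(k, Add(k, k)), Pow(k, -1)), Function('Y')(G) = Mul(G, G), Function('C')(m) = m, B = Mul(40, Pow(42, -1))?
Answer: Mul(Rational(2, 3), Pow(3066, Rational(1, 2))) ≈ 36.914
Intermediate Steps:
B = Rational(20, 21) (B = Mul(40, Rational(1, 42)) = Rational(20, 21) ≈ 0.95238)
Function('Y')(G) = Pow(G, 2)
Function('F')(k) = Mul(2, k) (Function('F')(k) = Mul(Mul(k, Mul(2, k)), Pow(k, -1)) = Mul(Mul(2, Pow(k, 2)), Pow(k, -1)) = Mul(2, k))
Function('V')(d, M) = Pow(Add(6, M), Rational(1, 2))
Mul(Function('F')(7), Function('V')(Function('Y')(-1), B)) = Mul(Mul(2, 7), Pow(Add(6, Rational(20, 21)), Rational(1, 2))) = Mul(14, Pow(Rational(146, 21), Rational(1, 2))) = Mul(14, Mul(Rational(1, 21), Pow(3066, Rational(1, 2)))) = Mul(Rational(2, 3), Pow(3066, Rational(1, 2)))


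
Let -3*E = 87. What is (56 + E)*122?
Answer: 3294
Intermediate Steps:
E = -29 (E = -⅓*87 = -29)
(56 + E)*122 = (56 - 29)*122 = 27*122 = 3294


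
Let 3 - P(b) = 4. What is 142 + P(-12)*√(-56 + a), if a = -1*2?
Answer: 142 - I*√58 ≈ 142.0 - 7.6158*I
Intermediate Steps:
P(b) = -1 (P(b) = 3 - 1*4 = 3 - 4 = -1)
a = -2
142 + P(-12)*√(-56 + a) = 142 - √(-56 - 2) = 142 - √(-58) = 142 - I*√58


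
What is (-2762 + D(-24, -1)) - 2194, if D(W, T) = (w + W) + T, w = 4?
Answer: -4977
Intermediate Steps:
D(W, T) = 4 + T + W (D(W, T) = (4 + W) + T = 4 + T + W)
(-2762 + D(-24, -1)) - 2194 = (-2762 + (4 - 1 - 24)) - 2194 = (-2762 - 21) - 2194 = -2783 - 2194 = -4977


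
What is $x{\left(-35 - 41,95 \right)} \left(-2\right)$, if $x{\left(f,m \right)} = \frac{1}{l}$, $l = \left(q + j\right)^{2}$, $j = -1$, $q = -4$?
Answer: $- \frac{2}{25} \approx -0.08$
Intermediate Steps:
$l = 25$ ($l = \left(-4 - 1\right)^{2} = \left(-5\right)^{2} = 25$)
$x{\left(f,m \right)} = \frac{1}{25}$
$x{\left(-35 - 41,95 \right)} \left(-2\right) = \frac{1}{25} \left(-2\right) = - \frac{2}{25}$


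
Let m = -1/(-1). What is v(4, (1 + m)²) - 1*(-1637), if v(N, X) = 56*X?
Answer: 1861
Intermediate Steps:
m = 1 (m = -1*(-1) = 1)
v(4, (1 + m)²) - 1*(-1637) = 56*(1 + 1)² - 1*(-1637) = 56*2² + 1637 = 56*4 + 1637 = 224 + 1637 = 1861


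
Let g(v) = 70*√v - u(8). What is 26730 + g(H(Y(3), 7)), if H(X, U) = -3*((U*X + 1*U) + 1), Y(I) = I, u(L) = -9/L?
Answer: 213849/8 + 70*I*√87 ≈ 26731.0 + 652.92*I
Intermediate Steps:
H(X, U) = -3 - 3*U - 3*U*X (H(X, U) = -3*((U*X + U) + 1) = -3*((U + U*X) + 1) = -3*(1 + U + U*X) = -3 - 3*U - 3*U*X)
g(v) = 9/8 + 70*√v (g(v) = 70*√v - (-9)/8 = 70*√v - 1*(-9/8) = 70*√v + 9/8 = 9/8 + 70*√v)
26730 + g(H(Y(3), 7)) = 26730 + (9/8 + 70*√(-3 - 3*7 - 3*7*3)) = 26730 + (9/8 + 70*√(-3 - 21 - 63)) = 26730 + (9/8 + 70*√(-87)) = 26730 + (9/8 + 70*(I*√87)) = 26730 + (9/8 + 70*I*√87) = 213849/8 + 70*I*√87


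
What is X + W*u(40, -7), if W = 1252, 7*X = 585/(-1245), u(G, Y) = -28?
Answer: -20367575/581 ≈ -35056.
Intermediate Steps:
X = -39/581 (X = (585/(-1245))/7 = (585*(-1/1245))/7 = (⅐)*(-39/83) = -39/581 ≈ -0.067126)
X + W*u(40, -7) = -39/581 + 1252*(-28) = -39/581 - 35056 = -20367575/581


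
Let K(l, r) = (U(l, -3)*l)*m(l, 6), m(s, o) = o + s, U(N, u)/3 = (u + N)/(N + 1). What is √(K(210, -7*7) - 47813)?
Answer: √3814883587/211 ≈ 292.72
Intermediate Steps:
U(N, u) = 3*(N + u)/(1 + N) (U(N, u) = 3*((u + N)/(N + 1)) = 3*((N + u)/(1 + N)) = 3*(N + u)/(1 + N))
K(l, r) = 3*l*(-3 + l)*(6 + l)/(1 + l) (K(l, r) = ((3*(l - 3)/(1 + l))*l)*(6 + l) = ((3*(-3 + l)/(1 + l))*l)*(6 + l) = (3*l*(-3 + l)/(1 + l))*(6 + l) = 3*l*(-3 + l)*(6 + l)/(1 + l))
√(K(210, -7*7) - 47813) = √(3*210*(-3 + 210)*(6 + 210)/(1 + 210) - 47813) = √(3*210*207*216/211 - 47813) = √(3*210*(1/211)*207*216 - 47813) = √(28168560/211 - 47813) = √(18080017/211) = √3814883587/211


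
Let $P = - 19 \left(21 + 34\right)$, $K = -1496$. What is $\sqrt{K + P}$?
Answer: $11 i \sqrt{21} \approx 50.408 i$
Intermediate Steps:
$P = -1045$ ($P = \left(-19\right) 55 = -1045$)
$\sqrt{K + P} = \sqrt{-1496 - 1045} = \sqrt{-2541} = 11 i \sqrt{21}$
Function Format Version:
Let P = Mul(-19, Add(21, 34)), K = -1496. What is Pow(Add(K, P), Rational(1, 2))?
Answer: Mul(11, I, Pow(21, Rational(1, 2))) ≈ Mul(50.408, I)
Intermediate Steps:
P = -1045 (P = Mul(-19, 55) = -1045)
Pow(Add(K, P), Rational(1, 2)) = Pow(Add(-1496, -1045), Rational(1, 2)) = Pow(-2541, Rational(1, 2)) = Mul(11, I, Pow(21, Rational(1, 2)))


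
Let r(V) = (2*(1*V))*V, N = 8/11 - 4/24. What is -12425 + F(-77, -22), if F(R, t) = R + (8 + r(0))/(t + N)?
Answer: -17690858/1415 ≈ -12502.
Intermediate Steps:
N = 37/66 (N = 8*(1/11) - 4*1/24 = 8/11 - ⅙ = 37/66 ≈ 0.56061)
r(V) = 2*V² (r(V) = (2*V)*V = 2*V²)
F(R, t) = R + 8/(37/66 + t) (F(R, t) = R + (8 + 2*0²)/(t + 37/66) = R + (8 + 2*0)/(37/66 + t) = R + (8 + 0)/(37/66 + t) = R + 8/(37/66 + t))
-12425 + F(-77, -22) = -12425 + (528 + 37*(-77) + 66*(-77)*(-22))/(37 + 66*(-22)) = -12425 + (528 - 2849 + 111804)/(37 - 1452) = -12425 + 109483/(-1415) = -12425 - 1/1415*109483 = -12425 - 109483/1415 = -17690858/1415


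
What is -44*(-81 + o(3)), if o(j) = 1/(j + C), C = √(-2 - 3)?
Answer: 24882/7 + 22*I*√5/7 ≈ 3554.6 + 7.0276*I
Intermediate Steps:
C = I*√5 (C = √(-5) = I*√5 ≈ 2.2361*I)
o(j) = 1/(j + I*√5)
-44*(-81 + o(3)) = -44*(-81 + 1/(3 + I*√5)) = 3564 - 44/(3 + I*√5)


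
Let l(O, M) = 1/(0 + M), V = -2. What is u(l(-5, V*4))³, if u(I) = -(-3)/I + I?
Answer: -7189057/512 ≈ -14041.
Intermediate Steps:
l(O, M) = 1/M
u(I) = I + 3/I (u(I) = 3/I + I = I + 3/I)
u(l(-5, V*4))³ = (1/(-2*4) + 3/(1/(-2*4)))³ = (1/(-8) + 3/(1/(-8)))³ = (-⅛ + 3/(-⅛))³ = (-⅛ + 3*(-8))³ = (-⅛ - 24)³ = (-193/8)³ = -7189057/512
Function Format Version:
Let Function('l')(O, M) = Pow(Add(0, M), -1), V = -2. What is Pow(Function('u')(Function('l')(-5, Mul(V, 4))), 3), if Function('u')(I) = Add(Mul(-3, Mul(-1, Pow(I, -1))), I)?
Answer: Rational(-7189057, 512) ≈ -14041.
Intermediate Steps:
Function('l')(O, M) = Pow(M, -1)
Function('u')(I) = Add(I, Mul(3, Pow(I, -1))) (Function('u')(I) = Add(Mul(3, Pow(I, -1)), I) = Add(I, Mul(3, Pow(I, -1))))
Pow(Function('u')(Function('l')(-5, Mul(V, 4))), 3) = Pow(Add(Pow(Mul(-2, 4), -1), Mul(3, Pow(Pow(Mul(-2, 4), -1), -1))), 3) = Pow(Add(Pow(-8, -1), Mul(3, Pow(Pow(-8, -1), -1))), 3) = Pow(Add(Rational(-1, 8), Mul(3, Pow(Rational(-1, 8), -1))), 3) = Pow(Add(Rational(-1, 8), Mul(3, -8)), 3) = Pow(Add(Rational(-1, 8), -24), 3) = Pow(Rational(-193, 8), 3) = Rational(-7189057, 512)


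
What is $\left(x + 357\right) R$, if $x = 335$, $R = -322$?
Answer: $-222824$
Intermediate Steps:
$\left(x + 357\right) R = \left(335 + 357\right) \left(-322\right) = 692 \left(-322\right) = -222824$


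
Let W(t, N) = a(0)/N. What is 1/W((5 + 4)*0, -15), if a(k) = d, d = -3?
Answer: 5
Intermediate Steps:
a(k) = -3
W(t, N) = -3/N
1/W((5 + 4)*0, -15) = 1/(-3/(-15)) = 1/(-3*(-1/15)) = 1/(1/5) = 5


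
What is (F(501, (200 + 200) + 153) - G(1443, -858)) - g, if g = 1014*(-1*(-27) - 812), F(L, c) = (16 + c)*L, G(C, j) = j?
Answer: 1081917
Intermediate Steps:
F(L, c) = L*(16 + c)
g = -795990 (g = 1014*(27 - 812) = 1014*(-785) = -795990)
(F(501, (200 + 200) + 153) - G(1443, -858)) - g = (501*(16 + ((200 + 200) + 153)) - 1*(-858)) - 1*(-795990) = (501*(16 + (400 + 153)) + 858) + 795990 = (501*(16 + 553) + 858) + 795990 = (501*569 + 858) + 795990 = (285069 + 858) + 795990 = 285927 + 795990 = 1081917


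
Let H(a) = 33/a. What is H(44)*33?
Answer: 99/4 ≈ 24.750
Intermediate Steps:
H(44)*33 = (33/44)*33 = (33*(1/44))*33 = (3/4)*33 = 99/4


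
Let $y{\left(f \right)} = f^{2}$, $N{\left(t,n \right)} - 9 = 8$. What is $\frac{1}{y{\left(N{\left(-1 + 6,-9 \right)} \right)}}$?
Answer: $\frac{1}{289} \approx 0.0034602$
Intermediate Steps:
$N{\left(t,n \right)} = 17$ ($N{\left(t,n \right)} = 9 + 8 = 17$)
$\frac{1}{y{\left(N{\left(-1 + 6,-9 \right)} \right)}} = \frac{1}{17^{2}} = \frac{1}{289}$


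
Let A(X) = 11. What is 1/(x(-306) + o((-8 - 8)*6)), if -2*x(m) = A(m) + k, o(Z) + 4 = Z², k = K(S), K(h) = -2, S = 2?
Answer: 2/18415 ≈ 0.00010861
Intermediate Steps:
k = -2
o(Z) = -4 + Z²
x(m) = -9/2 (x(m) = -(11 - 2)/2 = -½*9 = -9/2)
1/(x(-306) + o((-8 - 8)*6)) = 1/(-9/2 + (-4 + ((-8 - 8)*6)²)) = 1/(-9/2 + (-4 + (-16*6)²)) = 1/(-9/2 + (-4 + (-96)²)) = 1/(-9/2 + (-4 + 9216)) = 1/(-9/2 + 9212) = 1/(18415/2) = 2/18415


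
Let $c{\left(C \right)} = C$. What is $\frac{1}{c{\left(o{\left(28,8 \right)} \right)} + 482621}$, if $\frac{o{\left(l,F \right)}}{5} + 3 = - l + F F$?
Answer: $\frac{1}{482786} \approx 2.0713 \cdot 10^{-6}$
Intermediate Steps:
$o{\left(l,F \right)} = -15 - 5 l + 5 F^{2}$ ($o{\left(l,F \right)} = -15 + 5 \left(- l + F F\right) = -15 + 5 \left(- l + F^{2}\right) = -15 + 5 \left(F^{2} - l\right) = -15 + \left(- 5 l + 5 F^{2}\right) = -15 - 5 l + 5 F^{2}$)
$\frac{1}{c{\left(o{\left(28,8 \right)} \right)} + 482621} = \frac{1}{\left(-15 - 140 + 5 \cdot 8^{2}\right) + 482621} = \frac{1}{\left(-15 - 140 + 5 \cdot 64\right) + 482621} = \frac{1}{\left(-15 - 140 + 320\right) + 482621} = \frac{1}{165 + 482621} = \frac{1}{482786}$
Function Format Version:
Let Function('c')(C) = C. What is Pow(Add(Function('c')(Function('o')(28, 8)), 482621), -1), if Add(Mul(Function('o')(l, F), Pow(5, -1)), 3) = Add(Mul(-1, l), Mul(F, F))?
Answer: Rational(1, 482786) ≈ 2.0713e-6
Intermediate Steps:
Function('o')(l, F) = Add(-15, Mul(-5, l), Mul(5, Pow(F, 2))) (Function('o')(l, F) = Add(-15, Mul(5, Add(Mul(-1, l), Mul(F, F)))) = Add(-15, Mul(5, Add(Mul(-1, l), Pow(F, 2)))) = Add(-15, Mul(5, Add(Pow(F, 2), Mul(-1, l)))) = Add(-15, Add(Mul(-5, l), Mul(5, Pow(F, 2)))) = Add(-15, Mul(-5, l), Mul(5, Pow(F, 2))))
Pow(Add(Function('c')(Function('o')(28, 8)), 482621), -1) = Pow(Add(Add(-15, Mul(-5, 28), Mul(5, Pow(8, 2))), 482621), -1) = Pow(Add(Add(-15, -140, Mul(5, 64)), 482621), -1) = Pow(Add(Add(-15, -140, 320), 482621), -1) = Pow(Add(165, 482621), -1) = Pow(482786, -1) = Rational(1, 482786)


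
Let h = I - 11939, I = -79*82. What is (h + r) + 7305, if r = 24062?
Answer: 12950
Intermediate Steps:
I = -6478
h = -18417 (h = -6478 - 11939 = -18417)
(h + r) + 7305 = (-18417 + 24062) + 7305 = 5645 + 7305 = 12950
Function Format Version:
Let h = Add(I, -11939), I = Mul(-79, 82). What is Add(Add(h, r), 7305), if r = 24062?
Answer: 12950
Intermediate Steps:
I = -6478
h = -18417 (h = Add(-6478, -11939) = -18417)
Add(Add(h, r), 7305) = Add(Add(-18417, 24062), 7305) = Add(5645, 7305) = 12950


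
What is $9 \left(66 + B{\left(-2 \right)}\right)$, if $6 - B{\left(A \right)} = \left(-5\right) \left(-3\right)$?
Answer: $513$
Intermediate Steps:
$B{\left(A \right)} = -9$ ($B{\left(A \right)} = 6 - \left(-5\right) \left(-3\right) = 6 - 15 = -9$)
$9 \left(66 + B{\left(-2 \right)}\right) = 9 \left(66 - 9\right) = 9 \cdot 57 = 513$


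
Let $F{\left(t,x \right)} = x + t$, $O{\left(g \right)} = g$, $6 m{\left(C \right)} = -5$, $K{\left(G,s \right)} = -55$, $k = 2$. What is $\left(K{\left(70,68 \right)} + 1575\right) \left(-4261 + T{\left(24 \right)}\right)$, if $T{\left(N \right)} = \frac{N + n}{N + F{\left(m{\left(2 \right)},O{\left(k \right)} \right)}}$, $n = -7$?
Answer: $- \frac{977829680}{151} \approx -6.4757 \cdot 10^{6}$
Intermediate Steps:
$m{\left(C \right)} = - \frac{5}{6}$ ($m{\left(C \right)} = \frac{1}{6} \left(-5\right) = - \frac{5}{6}$)
$F{\left(t,x \right)} = t + x$
$T{\left(N \right)} = \frac{-7 + N}{\frac{7}{6} + N}$ ($T{\left(N \right)} = \frac{N - 7}{N + \left(- \frac{5}{6} + 2\right)} = \frac{-7 + N}{N + \frac{7}{6}} = \frac{-7 + N}{\frac{7}{6} + N}$)
$\left(K{\left(70,68 \right)} + 1575\right) \left(-4261 + T{\left(24 \right)}\right) = \left(-55 + 1575\right) \left(-4261 + \frac{6 \left(-7 + 24\right)}{7 + 6 \cdot 24}\right) = 1520 \left(-4261 + 6 \frac{1}{7 + 144} \cdot 17\right) = 1520 \left(-4261 + 6 \cdot \frac{1}{151} \cdot 17\right) = 1520 \left(-4261 + \frac{102}{151}\right) = 1520 \left(- \frac{643309}{151}\right) = - \frac{977829680}{151}$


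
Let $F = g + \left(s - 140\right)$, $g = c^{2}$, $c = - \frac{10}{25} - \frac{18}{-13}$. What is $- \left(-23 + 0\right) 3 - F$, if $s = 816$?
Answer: $- \frac{2568671}{4225} \approx -607.97$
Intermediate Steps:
$c = \frac{64}{65}$ ($c = \left(-10\right) \frac{1}{25} - - \frac{18}{13} = - \frac{2}{5} + \frac{18}{13} = \frac{64}{65} \approx 0.98462$)
$g = \frac{4096}{4225}$ ($g = \left(\frac{64}{65}\right)^{2} = \frac{4096}{4225} \approx 0.96947$)
$F = \frac{2860196}{4225}$ ($F = \frac{4096}{4225} + \left(816 - 140\right) = \frac{4096}{4225} + 676 = \frac{2860196}{4225} \approx 676.97$)
$- \left(-23 + 0\right) 3 - F = - \left(-23 + 0\right) 3 - \frac{2860196}{4225} = - \left(-23\right) 3 - \frac{2860196}{4225} = \left(-1\right) \left(-69\right) - \frac{2860196}{4225} = 69 - \frac{2860196}{4225} = - \frac{2568671}{4225}$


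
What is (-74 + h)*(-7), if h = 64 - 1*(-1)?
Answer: 63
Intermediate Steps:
h = 65 (h = 64 + 1 = 65)
(-74 + h)*(-7) = (-74 + 65)*(-7) = -9*(-7) = 63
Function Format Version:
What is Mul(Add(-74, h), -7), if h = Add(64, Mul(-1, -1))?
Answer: 63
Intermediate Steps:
h = 65 (h = Add(64, 1) = 65)
Mul(Add(-74, h), -7) = Mul(Add(-74, 65), -7) = Mul(-9, -7) = 63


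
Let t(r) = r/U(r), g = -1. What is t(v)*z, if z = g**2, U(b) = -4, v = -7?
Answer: 7/4 ≈ 1.7500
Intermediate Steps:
z = 1 (z = (-1)**2 = 1)
t(r) = -r/4 (t(r) = r/(-4) = r*(-1/4) = -r/4)
t(v)*z = -1/4*(-7)*1 = (7/4)*1 = 7/4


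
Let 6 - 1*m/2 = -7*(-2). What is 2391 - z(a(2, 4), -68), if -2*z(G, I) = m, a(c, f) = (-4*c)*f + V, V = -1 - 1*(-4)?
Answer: 2383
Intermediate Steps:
V = 3 (V = -1 + 4 = 3)
a(c, f) = 3 - 4*c*f (a(c, f) = (-4*c)*f + 3 = -4*c*f + 3 = 3 - 4*c*f)
m = -16 (m = 12 - (-14)*(-2) = 12 - 2*14 = 12 - 28 = -16)
z(G, I) = 8 (z(G, I) = -½*(-16) = 8)
2391 - z(a(2, 4), -68) = 2391 - 1*8 = 2391 - 8 = 2383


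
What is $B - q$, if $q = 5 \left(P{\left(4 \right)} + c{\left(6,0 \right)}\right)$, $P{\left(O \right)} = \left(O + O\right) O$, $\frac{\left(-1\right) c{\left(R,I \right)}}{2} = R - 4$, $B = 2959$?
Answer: $2819$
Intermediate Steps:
$c{\left(R,I \right)} = 8 - 2 R$ ($c{\left(R,I \right)} = - 2 \left(R - 4\right) = - 2 \left(-4 + R\right) = 8 - 2 R$)
$P{\left(O \right)} = 2 O^{2}$ ($P{\left(O \right)} = 2 O O = 2 O^{2}$)
$q = 140$ ($q = 5 \left(2 \cdot 4^{2} + \left(8 - 12\right)\right) = 5 \left(2 \cdot 16 + \left(8 - 12\right)\right) = 5 \left(32 - 4\right) = 5 \cdot 28 = 140$)
$B - q = 2959 - 140 = 2819$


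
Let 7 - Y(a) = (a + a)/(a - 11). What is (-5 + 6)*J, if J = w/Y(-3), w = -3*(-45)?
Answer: 945/46 ≈ 20.543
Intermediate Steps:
w = 135
Y(a) = 7 - 2*a/(-11 + a) (Y(a) = 7 - (a + a)/(a - 11) = 7 - 2*a/(-11 + a))
J = 945/46 (J = 135/(((-77 + 5*(-3))/(-11 - 3))) = 135/(((-77 - 15)/(-14))) = 135/((-1/14*(-92))) = 135/(46/7) = 135*(7/46) = 945/46 ≈ 20.543)
(-5 + 6)*J = (-5 + 6)*(945/46) = 1*(945/46) = 945/46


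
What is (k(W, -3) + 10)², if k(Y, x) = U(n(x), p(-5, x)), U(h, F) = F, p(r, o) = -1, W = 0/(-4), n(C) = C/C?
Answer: 81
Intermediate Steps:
n(C) = 1
W = 0 (W = 0*(-¼) = 0)
k(Y, x) = -1
(k(W, -3) + 10)² = (-1 + 10)² = 9² = 81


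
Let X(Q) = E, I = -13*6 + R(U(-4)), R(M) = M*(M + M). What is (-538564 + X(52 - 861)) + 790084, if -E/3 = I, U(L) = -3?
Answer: 251700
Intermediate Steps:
R(M) = 2*M**2 (R(M) = M*(2*M) = 2*M**2)
I = -60 (I = -13*6 + 2*(-3)**2 = -78 + 2*9 = -78 + 18 = -60)
E = 180 (E = -3*(-60) = 180)
X(Q) = 180
(-538564 + X(52 - 861)) + 790084 = (-538564 + 180) + 790084 = -538384 + 790084 = 251700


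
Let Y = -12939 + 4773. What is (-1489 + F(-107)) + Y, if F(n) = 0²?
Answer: -9655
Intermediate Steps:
F(n) = 0
Y = -8166
(-1489 + F(-107)) + Y = (-1489 + 0) - 8166 = -1489 - 8166 = -9655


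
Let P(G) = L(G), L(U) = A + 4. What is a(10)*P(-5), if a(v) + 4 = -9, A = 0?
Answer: -52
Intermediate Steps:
a(v) = -13 (a(v) = -4 - 9 = -13)
L(U) = 4 (L(U) = 0 + 4 = 4)
P(G) = 4
a(10)*P(-5) = -13*4 = -52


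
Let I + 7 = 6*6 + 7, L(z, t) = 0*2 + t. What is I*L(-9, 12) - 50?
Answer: 382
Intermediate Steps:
L(z, t) = t (L(z, t) = 0 + t = t)
I = 36 (I = -7 + (6*6 + 7) = -7 + (36 + 7) = -7 + 43 = 36)
I*L(-9, 12) - 50 = 36*12 - 50 = 432 - 50 = 382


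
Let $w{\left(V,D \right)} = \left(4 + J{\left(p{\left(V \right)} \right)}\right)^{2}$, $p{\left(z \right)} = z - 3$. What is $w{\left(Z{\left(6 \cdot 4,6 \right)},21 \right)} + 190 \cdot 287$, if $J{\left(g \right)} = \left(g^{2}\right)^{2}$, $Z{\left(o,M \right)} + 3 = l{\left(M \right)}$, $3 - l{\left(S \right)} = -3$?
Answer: $54546$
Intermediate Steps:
$p{\left(z \right)} = -3 + z$ ($p{\left(z \right)} = z - 3 = -3 + z$)
$l{\left(S \right)} = 6$ ($l{\left(S \right)} = 3 - -3 = 3 + 3 = 6$)
$Z{\left(o,M \right)} = 3$ ($Z{\left(o,M \right)} = -3 + 6 = 3$)
$J{\left(g \right)} = g^{4}$
$w{\left(V,D \right)} = \left(4 + \left(-3 + V\right)^{4}\right)^{2}$
$w{\left(Z{\left(6 \cdot 4,6 \right)},21 \right)} + 190 \cdot 287 = \left(4 + \left(-3 + 3\right)^{4}\right)^{2} + 190 \cdot 287 = \left(4 + 0^{4}\right)^{2} + 54530 = \left(4 + 0\right)^{2} + 54530 = 4^{2} + 54530 = 16 + 54530 = 54546$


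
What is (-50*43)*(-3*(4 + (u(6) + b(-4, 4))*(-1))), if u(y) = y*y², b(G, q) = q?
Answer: -1393200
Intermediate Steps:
u(y) = y³
(-50*43)*(-3*(4 + (u(6) + b(-4, 4))*(-1))) = (-50*43)*(-3*(4 + (6³ + 4)*(-1))) = -(-6450)*(4 + (216 + 4)*(-1)) = -(-6450)*(4 + 220*(-1)) = -(-6450)*(4 - 220) = -(-6450)*(-216) = -2150*648 = -1393200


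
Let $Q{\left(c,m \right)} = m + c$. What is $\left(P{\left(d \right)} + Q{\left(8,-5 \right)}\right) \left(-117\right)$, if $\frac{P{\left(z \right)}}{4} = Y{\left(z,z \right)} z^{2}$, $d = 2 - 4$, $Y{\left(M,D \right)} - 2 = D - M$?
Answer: $-4095$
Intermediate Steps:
$Y{\left(M,D \right)} = 2 + D - M$ ($Y{\left(M,D \right)} = 2 + \left(D - M\right) = 2 + D - M$)
$d = -2$ ($d = 2 - 4 = -2$)
$Q{\left(c,m \right)} = c + m$
$P{\left(z \right)} = 8 z^{2}$ ($P{\left(z \right)} = 4 \left(2 + z - z\right) z^{2} = 4 \cdot 2 z^{2} = 8 z^{2}$)
$\left(P{\left(d \right)} + Q{\left(8,-5 \right)}\right) \left(-117\right) = \left(8 \left(-2\right)^{2} + \left(8 - 5\right)\right) \left(-117\right) = \left(8 \cdot 4 + 3\right) \left(-117\right) = \left(32 + 3\right) \left(-117\right) = 35 \left(-117\right) = -4095$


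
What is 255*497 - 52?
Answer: 126683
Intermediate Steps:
255*497 - 52 = 126735 - 52 = 126683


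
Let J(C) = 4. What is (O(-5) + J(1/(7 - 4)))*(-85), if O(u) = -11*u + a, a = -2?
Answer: -4845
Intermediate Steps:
O(u) = -2 - 11*u (O(u) = -11*u - 2 = -2 - 11*u)
(O(-5) + J(1/(7 - 4)))*(-85) = ((-2 - 11*(-5)) + 4)*(-85) = ((-2 + 55) + 4)*(-85) = (53 + 4)*(-85) = 57*(-85) = -4845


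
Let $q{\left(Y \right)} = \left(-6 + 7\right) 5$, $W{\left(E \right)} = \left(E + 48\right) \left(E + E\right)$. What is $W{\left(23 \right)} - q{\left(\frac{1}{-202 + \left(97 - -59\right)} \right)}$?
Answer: $3261$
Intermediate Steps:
$W{\left(E \right)} = 2 E \left(48 + E\right)$ ($W{\left(E \right)} = \left(48 + E\right) 2 E = 2 E \left(48 + E\right)$)
$q{\left(Y \right)} = 5$ ($q{\left(Y \right)} = 1 \cdot 5 = 5$)
$W{\left(23 \right)} - q{\left(\frac{1}{-202 + \left(97 - -59\right)} \right)} = 2 \cdot 23 \left(48 + 23\right) - 5 = 2 \cdot 23 \cdot 71 - 5 = 3266 - 5 = 3261$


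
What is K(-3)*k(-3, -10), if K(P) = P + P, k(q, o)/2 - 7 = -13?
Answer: 72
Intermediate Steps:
k(q, o) = -12 (k(q, o) = 14 + 2*(-13) = 14 - 26 = -12)
K(P) = 2*P
K(-3)*k(-3, -10) = (2*(-3))*(-12) = -6*(-12) = 72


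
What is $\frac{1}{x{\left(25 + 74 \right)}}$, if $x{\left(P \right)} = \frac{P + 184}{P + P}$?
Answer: $\frac{198}{283} \approx 0.69965$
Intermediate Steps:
$x{\left(P \right)} = \frac{184 + P}{2 P}$
$\frac{1}{x{\left(25 + 74 \right)}} = \frac{1}{\frac{1}{2} \frac{1}{25 + 74} \left(184 + \left(25 + 74\right)\right)} = \frac{1}{\frac{1}{2} \cdot \frac{1}{99} \left(184 + 99\right)} = \frac{1}{\frac{1}{2} \cdot \frac{1}{99} \cdot 283} = \frac{1}{\frac{283}{198}} = \frac{198}{283}$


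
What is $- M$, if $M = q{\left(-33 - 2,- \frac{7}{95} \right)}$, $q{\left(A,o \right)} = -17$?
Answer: $17$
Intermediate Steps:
$M = -17$
$- M = \left(-1\right) \left(-17\right) = 17$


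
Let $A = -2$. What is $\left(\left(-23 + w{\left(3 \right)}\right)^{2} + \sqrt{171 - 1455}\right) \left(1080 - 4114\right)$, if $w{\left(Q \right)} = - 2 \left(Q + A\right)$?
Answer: $-1896250 - 6068 i \sqrt{321} \approx -1.8963 \cdot 10^{6} - 1.0872 \cdot 10^{5} i$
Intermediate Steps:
$w{\left(Q \right)} = 4 - 2 Q$ ($w{\left(Q \right)} = - 2 \left(Q - 2\right) = - 2 \left(-2 + Q\right) = 4 - 2 Q$)
$\left(\left(-23 + w{\left(3 \right)}\right)^{2} + \sqrt{171 - 1455}\right) \left(1080 - 4114\right) = \left(\left(-23 + \left(4 - 6\right)\right)^{2} + \sqrt{171 - 1455}\right) \left(1080 - 4114\right) = \left(\left(-23 + \left(4 - 6\right)\right)^{2} + \sqrt{-1284}\right) \left(-3034\right) = \left(\left(-23 - 2\right)^{2} + 2 i \sqrt{321}\right) \left(-3034\right) = \left(\left(-25\right)^{2} + 2 i \sqrt{321}\right) \left(-3034\right) = \left(625 + 2 i \sqrt{321}\right) \left(-3034\right) = -1896250 - 6068 i \sqrt{321}$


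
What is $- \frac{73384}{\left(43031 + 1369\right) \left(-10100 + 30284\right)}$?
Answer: $- \frac{9173}{112021200} \approx -8.1886 \cdot 10^{-5}$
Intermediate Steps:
$- \frac{73384}{\left(43031 + 1369\right) \left(-10100 + 30284\right)} = - \frac{73384}{44400 \cdot 20184} = - \frac{73384}{896169600} = \left(-73384\right) \frac{1}{896169600} = - \frac{9173}{112021200}$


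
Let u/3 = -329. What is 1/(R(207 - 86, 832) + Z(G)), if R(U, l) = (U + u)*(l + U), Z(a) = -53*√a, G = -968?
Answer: I/(2*(-412649*I + 583*√2)) ≈ -1.2117e-6 + 2.421e-9*I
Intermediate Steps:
u = -987 (u = 3*(-329) = -987)
R(U, l) = (-987 + U)*(U + l) (R(U, l) = (U - 987)*(l + U) = (-987 + U)*(U + l))
1/(R(207 - 86, 832) + Z(G)) = 1/(((207 - 86)² - 987*(207 - 86) - 987*832 + (207 - 86)*832) - 1166*I*√2) = 1/((121² - 987*121 - 821184 + 121*832) - 1166*I*√2) = 1/((14641 - 119427 - 821184 + 100672) - 1166*I*√2) = 1/(-825298 - 1166*I*√2)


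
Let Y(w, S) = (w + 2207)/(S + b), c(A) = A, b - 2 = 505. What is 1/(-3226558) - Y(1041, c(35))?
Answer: -5239930463/874397218 ≈ -5.9926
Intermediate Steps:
b = 507 (b = 2 + 505 = 507)
Y(w, S) = (2207 + w)/(507 + S) (Y(w, S) = (w + 2207)/(S + 507) = (2207 + w)/(507 + S))
1/(-3226558) - Y(1041, c(35)) = 1/(-3226558) - (2207 + 1041)/(507 + 35) = -1/3226558 - 3248/542 = -1/3226558 - 1*1624/271 = -1/3226558 - 1624/271 = -5239930463/874397218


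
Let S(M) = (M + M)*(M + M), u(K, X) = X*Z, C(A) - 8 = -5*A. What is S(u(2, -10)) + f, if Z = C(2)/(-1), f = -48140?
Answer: -46540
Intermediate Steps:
C(A) = 8 - 5*A
Z = 2 (Z = (8 - 5*2)/(-1) = (8 - 10)*(-1) = -2*(-1) = 2)
u(K, X) = 2*X (u(K, X) = X*2 = 2*X)
S(M) = 4*M² (S(M) = (2*M)*(2*M) = 4*M²)
S(u(2, -10)) + f = 4*(2*(-10))² - 48140 = 4*(-20)² - 48140 = 4*400 - 48140 = 1600 - 48140 = -46540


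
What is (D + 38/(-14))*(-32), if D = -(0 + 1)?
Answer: 832/7 ≈ 118.86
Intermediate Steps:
D = -1 (D = -1*1 = -1)
(D + 38/(-14))*(-32) = (-1 + 38/(-14))*(-32) = (-1 + 38*(-1/14))*(-32) = (-1 - 19/7)*(-32) = -26/7*(-32) = 832/7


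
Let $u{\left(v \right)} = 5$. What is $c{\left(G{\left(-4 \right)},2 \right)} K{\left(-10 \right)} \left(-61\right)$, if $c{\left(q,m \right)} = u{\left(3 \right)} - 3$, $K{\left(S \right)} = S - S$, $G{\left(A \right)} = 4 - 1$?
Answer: $0$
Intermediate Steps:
$G{\left(A \right)} = 3$
$K{\left(S \right)} = 0$
$c{\left(q,m \right)} = 2$ ($c{\left(q,m \right)} = 5 - 3 = 2$)
$c{\left(G{\left(-4 \right)},2 \right)} K{\left(-10 \right)} \left(-61\right) = 2 \cdot 0 \left(-61\right) = 0 \left(-61\right) = 0$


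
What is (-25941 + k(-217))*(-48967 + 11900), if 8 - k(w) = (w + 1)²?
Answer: 2690656463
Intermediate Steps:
k(w) = 8 - (1 + w)² (k(w) = 8 - (w + 1)² = 8 - (1 + w)²)
(-25941 + k(-217))*(-48967 + 11900) = (-25941 + (8 - (1 - 217)²))*(-48967 + 11900) = (-25941 + (8 - 1*(-216)²))*(-37067) = (-25941 + (8 - 1*46656))*(-37067) = (-25941 + (8 - 46656))*(-37067) = (-25941 - 46648)*(-37067) = -72589*(-37067) = 2690656463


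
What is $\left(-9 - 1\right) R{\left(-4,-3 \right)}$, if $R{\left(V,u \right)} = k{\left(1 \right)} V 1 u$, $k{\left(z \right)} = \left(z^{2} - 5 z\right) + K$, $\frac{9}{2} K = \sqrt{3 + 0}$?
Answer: $480 - \frac{80 \sqrt{3}}{3} \approx 433.81$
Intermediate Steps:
$K = \frac{2 \sqrt{3}}{9}$ ($K = \frac{2 \sqrt{3 + 0}}{9} = \frac{2 \sqrt{3}}{9} \approx 0.3849$)
$k{\left(z \right)} = z^{2} - 5 z + \frac{2 \sqrt{3}}{9}$ ($k{\left(z \right)} = \left(z^{2} - 5 z\right) + \frac{2 \sqrt{3}}{9} = z^{2} - 5 z + \frac{2 \sqrt{3}}{9}$)
$R{\left(V,u \right)} = V u \left(-4 + \frac{2 \sqrt{3}}{9}\right)$ ($R{\left(V,u \right)} = \left(1^{2} - 5 + \frac{2 \sqrt{3}}{9}\right) V 1 u = \left(1 - 5 + \frac{2 \sqrt{3}}{9}\right) V u = \left(-4 + \frac{2 \sqrt{3}}{9}\right) V u = V u \left(-4 + \frac{2 \sqrt{3}}{9}\right)$)
$\left(-9 - 1\right) R{\left(-4,-3 \right)} = \left(-9 - 1\right) \frac{2}{9} \left(-4\right) \left(-3\right) \left(-18 + \sqrt{3}\right) = - 10 \left(-48 + \frac{8 \sqrt{3}}{3}\right) = 480 - \frac{80 \sqrt{3}}{3}$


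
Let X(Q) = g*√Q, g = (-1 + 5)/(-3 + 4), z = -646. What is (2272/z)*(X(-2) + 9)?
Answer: -10224/323 - 4544*I*√2/323 ≈ -31.653 - 19.895*I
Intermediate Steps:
g = 4 (g = 4/1 = 4*1 = 4)
X(Q) = 4*√Q
(2272/z)*(X(-2) + 9) = (2272/(-646))*(4*√(-2) + 9) = (2272*(-1/646))*(4*(I*√2) + 9) = -1136*(4*I*√2 + 9)/323 = -1136*(9 + 4*I*√2)/323 = -10224/323 - 4544*I*√2/323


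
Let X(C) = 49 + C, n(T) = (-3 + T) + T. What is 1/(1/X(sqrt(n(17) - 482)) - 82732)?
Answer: (-sqrt(451) + 49*I)/(-4053867*I + 82732*sqrt(451)) ≈ -1.2087e-5 + 1.0871e-12*I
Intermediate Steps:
n(T) = -3 + 2*T
1/(1/X(sqrt(n(17) - 482)) - 82732) = 1/(1/(49 + sqrt((-3 + 2*17) - 482)) - 82732) = 1/(1/(49 + sqrt((-3 + 34) - 482)) - 82732) = 1/(1/(49 + sqrt(31 - 482)) - 82732) = 1/(1/(49 + sqrt(-451)) - 82732) = 1/(1/(49 + I*sqrt(451)) - 82732) = 1/(-82732 + 1/(49 + I*sqrt(451)))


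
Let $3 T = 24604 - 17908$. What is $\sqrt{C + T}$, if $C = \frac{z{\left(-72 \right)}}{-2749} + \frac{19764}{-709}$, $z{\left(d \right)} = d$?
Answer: $\frac{78 \sqrt{1376239289551}}{1949041} \approx 46.948$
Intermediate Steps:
$T = 2232$ ($T = \frac{24604 - 17908}{3} = \frac{1}{3} \cdot 6696 = 2232$)
$C = - \frac{54280188}{1949041}$ ($C = - \frac{72}{-2749} + \frac{19764}{-709} = \left(-72\right) \left(- \frac{1}{2749}\right) + 19764 \left(- \frac{1}{709}\right) = \frac{72}{2749} - \frac{19764}{709} = - \frac{54280188}{1949041} \approx -27.85$)
$\sqrt{C + T} = \sqrt{- \frac{54280188}{1949041} + 2232} = \sqrt{\frac{4295979324}{1949041}} = \frac{78 \sqrt{1376239289551}}{1949041}$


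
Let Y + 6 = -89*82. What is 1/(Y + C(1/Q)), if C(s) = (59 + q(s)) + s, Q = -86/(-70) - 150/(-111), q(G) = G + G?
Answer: -3341/24201660 ≈ -0.00013805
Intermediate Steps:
q(G) = 2*G
Q = 3341/1295 (Q = -86*(-1/70) - 150*(-1/111) = 43/35 + 50/37 = 3341/1295 ≈ 2.5799)
C(s) = 59 + 3*s (C(s) = (59 + 2*s) + s = 59 + 3*s)
Y = -7304 (Y = -6 - 89*82 = -6 - 7298 = -7304)
1/(Y + C(1/Q)) = 1/(-7304 + (59 + 3/(3341/1295))) = 1/(-7304 + (59 + 3*(1295/3341))) = 1/(-7304 + (59 + 3885/3341)) = 1/(-7304 + 201004/3341) = 1/(-24201660/3341) = -3341/24201660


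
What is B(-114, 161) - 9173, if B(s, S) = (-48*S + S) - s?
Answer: -16626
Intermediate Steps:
B(s, S) = -s - 47*S (B(s, S) = -47*S - s = -s - 47*S)
B(-114, 161) - 9173 = (-1*(-114) - 47*161) - 9173 = (114 - 7567) - 9173 = -7453 - 9173 = -16626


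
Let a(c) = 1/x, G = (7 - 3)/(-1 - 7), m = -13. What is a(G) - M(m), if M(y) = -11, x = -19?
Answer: 208/19 ≈ 10.947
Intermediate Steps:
G = -½ (G = 4/(-8) = 4*(-⅛) = -½ ≈ -0.50000)
a(c) = -1/19 (a(c) = 1/(-19) = -1/19)
a(G) - M(m) = -1/19 - 1*(-11) = -1/19 + 11 = 208/19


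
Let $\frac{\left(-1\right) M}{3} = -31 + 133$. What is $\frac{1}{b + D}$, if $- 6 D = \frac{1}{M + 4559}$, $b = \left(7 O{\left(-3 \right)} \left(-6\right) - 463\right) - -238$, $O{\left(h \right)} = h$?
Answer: $- \frac{25518}{2526283} \approx -0.010101$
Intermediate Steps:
$M = -306$ ($M = - 3 \left(-31 + 133\right) = \left(-3\right) 102 = -306$)
$b = -99$ ($b = \left(7 \left(-3\right) \left(-6\right) - 463\right) - -238 = \left(\left(-21\right) \left(-6\right) - 463\right) + 238 = \left(126 - 463\right) + 238 = -337 + 238 = -99$)
$D = - \frac{1}{25518}$ ($D = - \frac{1}{6 \left(-306 + 4559\right)} = - \frac{1}{6 \cdot 4253} = \left(- \frac{1}{6}\right) \frac{1}{4253} = - \frac{1}{25518} \approx -3.9188 \cdot 10^{-5}$)
$\frac{1}{b + D} = \frac{1}{-99 - \frac{1}{25518}} = \frac{1}{- \frac{2526283}{25518}} = - \frac{25518}{2526283}$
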